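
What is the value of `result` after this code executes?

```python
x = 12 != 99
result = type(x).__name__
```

x is bool; result = 'bool'

'bool'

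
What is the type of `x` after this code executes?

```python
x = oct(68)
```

oct() returns str representation

str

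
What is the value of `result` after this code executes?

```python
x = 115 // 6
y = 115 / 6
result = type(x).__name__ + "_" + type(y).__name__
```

x is int; y is float; result = 'int_float'

'int_float'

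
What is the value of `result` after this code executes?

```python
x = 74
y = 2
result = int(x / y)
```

x = 74; y = 2; result = 37

37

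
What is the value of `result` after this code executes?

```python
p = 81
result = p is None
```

p = 81; result = False

False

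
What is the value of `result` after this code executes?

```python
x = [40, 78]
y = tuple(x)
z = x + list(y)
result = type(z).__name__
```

x is list; y is tuple; z is list; result = 'list'

'list'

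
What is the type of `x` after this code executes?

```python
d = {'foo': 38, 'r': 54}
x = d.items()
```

dict.items() returns dict_items view

dict_items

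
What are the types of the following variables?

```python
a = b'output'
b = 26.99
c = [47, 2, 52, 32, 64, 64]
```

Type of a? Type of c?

a is assigned a bytes literal (b'...' prefix); c is assigned a list literal (square brackets)

bytes, list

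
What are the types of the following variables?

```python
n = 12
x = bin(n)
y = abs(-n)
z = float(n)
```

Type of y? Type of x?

abs() of int returns int; bin() returns str

int, str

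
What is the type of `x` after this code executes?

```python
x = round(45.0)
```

round() with no decimal places returns int

int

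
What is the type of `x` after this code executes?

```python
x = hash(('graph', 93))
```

hash() returns int

int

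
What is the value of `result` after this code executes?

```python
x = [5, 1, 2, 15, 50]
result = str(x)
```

x = [5, 1, 2, 15, 50]; result = '[5, 1, 2, 15, 50]'

'[5, 1, 2, 15, 50]'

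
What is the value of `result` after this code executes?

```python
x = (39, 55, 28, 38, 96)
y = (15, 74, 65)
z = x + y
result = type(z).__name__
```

x is tuple; y is tuple; z is tuple; result = 'tuple'

'tuple'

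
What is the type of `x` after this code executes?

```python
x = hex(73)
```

hex() returns str representation

str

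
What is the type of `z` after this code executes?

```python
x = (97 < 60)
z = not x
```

'not' returns bool

bool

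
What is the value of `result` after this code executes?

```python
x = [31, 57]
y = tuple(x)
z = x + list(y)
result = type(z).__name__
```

x is list; y is tuple; z is list; result = 'list'

'list'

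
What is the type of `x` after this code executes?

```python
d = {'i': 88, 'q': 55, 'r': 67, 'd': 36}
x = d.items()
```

dict.items() returns dict_items view

dict_items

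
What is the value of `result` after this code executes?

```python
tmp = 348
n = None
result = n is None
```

tmp = 348; n = None; result = True

True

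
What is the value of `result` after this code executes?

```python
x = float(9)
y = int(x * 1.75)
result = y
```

x = 9.0; y = 15; result = 15

15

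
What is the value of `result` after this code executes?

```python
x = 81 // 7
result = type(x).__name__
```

x is int; result = 'int'

'int'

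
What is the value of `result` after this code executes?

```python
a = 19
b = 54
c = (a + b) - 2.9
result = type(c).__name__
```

a is int; b is int; c is float; result = 'float'

'float'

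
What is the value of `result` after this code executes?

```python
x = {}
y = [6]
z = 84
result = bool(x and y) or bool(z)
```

x = {}; y = [6]; z = 84; result = True

True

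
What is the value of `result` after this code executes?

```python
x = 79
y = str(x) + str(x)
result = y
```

x = 79; y = '7979'; result = '7979'

'7979'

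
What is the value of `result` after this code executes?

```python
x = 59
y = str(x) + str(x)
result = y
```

x = 59; y = '5959'; result = '5959'

'5959'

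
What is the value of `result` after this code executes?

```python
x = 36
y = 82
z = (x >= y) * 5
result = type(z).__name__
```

x is int; y is int; z is int; result = 'int'

'int'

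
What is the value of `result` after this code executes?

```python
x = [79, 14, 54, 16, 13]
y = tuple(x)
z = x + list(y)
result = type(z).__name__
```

x is list; y is tuple; z is list; result = 'list'

'list'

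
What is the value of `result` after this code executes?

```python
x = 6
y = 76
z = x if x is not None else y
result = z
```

x = 6; y = 76; z = 6; result = 6

6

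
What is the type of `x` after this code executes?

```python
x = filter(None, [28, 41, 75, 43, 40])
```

filter() returns a filter object

filter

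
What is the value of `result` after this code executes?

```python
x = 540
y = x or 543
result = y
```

x = 540; y = 540; result = 540

540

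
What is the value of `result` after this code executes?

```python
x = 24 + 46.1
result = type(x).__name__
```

x is float; result = 'float'

'float'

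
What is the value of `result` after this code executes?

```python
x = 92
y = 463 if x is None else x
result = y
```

x = 92; y = 92; result = 92

92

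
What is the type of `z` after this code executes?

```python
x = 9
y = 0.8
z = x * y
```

int * float = float

float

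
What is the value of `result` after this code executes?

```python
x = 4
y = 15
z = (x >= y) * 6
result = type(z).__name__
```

x is int; y is int; z is int; result = 'int'

'int'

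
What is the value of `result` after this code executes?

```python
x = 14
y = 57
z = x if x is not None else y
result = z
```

x = 14; y = 57; z = 14; result = 14

14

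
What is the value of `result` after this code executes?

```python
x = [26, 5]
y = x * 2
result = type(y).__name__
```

x is list; y is list; result = 'list'

'list'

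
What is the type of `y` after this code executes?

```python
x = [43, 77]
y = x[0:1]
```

Slicing a list returns a list

list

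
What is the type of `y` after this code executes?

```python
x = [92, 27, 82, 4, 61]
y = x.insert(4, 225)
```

list.insert() returns None

NoneType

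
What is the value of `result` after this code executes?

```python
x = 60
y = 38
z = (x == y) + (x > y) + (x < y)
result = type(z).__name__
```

x is int; y is int; z is int; result = 'int'

'int'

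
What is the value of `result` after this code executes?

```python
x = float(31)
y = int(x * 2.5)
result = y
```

x = 31.0; y = 77; result = 77

77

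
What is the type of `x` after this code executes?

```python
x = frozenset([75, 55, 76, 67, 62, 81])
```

frozenset() returns frozenset

frozenset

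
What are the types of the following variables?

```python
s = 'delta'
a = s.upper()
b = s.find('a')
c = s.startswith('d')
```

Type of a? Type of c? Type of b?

upper() returns str; startswith() returns bool; find() returns int

str, bool, int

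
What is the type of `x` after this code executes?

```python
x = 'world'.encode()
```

str.encode() returns bytes

bytes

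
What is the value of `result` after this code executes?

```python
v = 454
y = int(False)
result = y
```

v = 454; y = 0; result = 0

0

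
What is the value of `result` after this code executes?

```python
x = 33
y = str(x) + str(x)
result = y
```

x = 33; y = '3333'; result = '3333'

'3333'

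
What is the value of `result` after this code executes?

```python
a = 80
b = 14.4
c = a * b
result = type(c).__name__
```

a is int; b is float; c is float; result = 'float'

'float'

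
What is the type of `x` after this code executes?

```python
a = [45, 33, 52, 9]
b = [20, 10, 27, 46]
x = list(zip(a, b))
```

list(zip()) returns a list of tuples

list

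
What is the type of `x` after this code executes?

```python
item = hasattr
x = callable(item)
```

callable() returns bool

bool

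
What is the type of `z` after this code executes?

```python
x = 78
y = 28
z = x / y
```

int / int = float

float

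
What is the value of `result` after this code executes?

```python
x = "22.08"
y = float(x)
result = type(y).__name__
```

x is str; y is float; result = 'float'

'float'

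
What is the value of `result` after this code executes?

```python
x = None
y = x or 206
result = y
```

x = None; y = 206; result = 206

206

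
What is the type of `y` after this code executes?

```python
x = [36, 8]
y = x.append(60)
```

list.append() returns None (mutates in place)

NoneType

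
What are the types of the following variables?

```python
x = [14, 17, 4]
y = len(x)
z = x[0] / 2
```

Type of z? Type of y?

int / int = float; len() returns int

float, int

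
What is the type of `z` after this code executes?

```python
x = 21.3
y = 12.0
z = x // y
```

float // float = float

float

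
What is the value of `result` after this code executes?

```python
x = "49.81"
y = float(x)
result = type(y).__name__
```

x is str; y is float; result = 'float'

'float'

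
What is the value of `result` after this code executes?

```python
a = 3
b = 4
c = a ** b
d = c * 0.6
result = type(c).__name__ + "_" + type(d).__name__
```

a is int; b is int; c is int; d is float; result = 'int_float'

'int_float'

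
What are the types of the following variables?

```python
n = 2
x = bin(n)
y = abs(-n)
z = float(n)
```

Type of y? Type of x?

abs() of int returns int; bin() returns str

int, str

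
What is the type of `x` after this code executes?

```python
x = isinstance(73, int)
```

isinstance() returns bool

bool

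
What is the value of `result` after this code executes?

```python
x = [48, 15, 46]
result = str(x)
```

x = [48, 15, 46]; result = '[48, 15, 46]'

'[48, 15, 46]'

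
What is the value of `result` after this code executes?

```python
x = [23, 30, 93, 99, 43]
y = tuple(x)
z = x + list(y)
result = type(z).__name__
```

x is list; y is tuple; z is list; result = 'list'

'list'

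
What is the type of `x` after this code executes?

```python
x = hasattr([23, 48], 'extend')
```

hasattr() returns bool

bool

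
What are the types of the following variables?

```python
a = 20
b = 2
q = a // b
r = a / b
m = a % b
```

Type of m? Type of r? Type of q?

% of ints returns int; / returns float; // returns int

int, float, int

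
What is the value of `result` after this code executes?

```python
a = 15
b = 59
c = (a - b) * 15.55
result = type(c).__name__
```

a is int; b is int; c is float; result = 'float'

'float'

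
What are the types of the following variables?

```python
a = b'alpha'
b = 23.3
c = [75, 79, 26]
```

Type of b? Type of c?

b is assigned a number with a decimal point, so it is a float; c is assigned a list literal (square brackets)

float, list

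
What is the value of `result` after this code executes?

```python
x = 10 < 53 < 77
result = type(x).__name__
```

x is bool; result = 'bool'

'bool'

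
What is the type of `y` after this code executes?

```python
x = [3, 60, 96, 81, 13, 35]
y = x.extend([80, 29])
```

list.extend() returns None

NoneType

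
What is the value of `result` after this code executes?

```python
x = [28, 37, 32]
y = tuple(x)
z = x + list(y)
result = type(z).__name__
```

x is list; y is tuple; z is list; result = 'list'

'list'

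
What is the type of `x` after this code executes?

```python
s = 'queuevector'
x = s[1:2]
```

Slicing a str returns str

str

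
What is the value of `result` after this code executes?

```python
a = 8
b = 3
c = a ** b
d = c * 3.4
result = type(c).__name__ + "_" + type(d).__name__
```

a is int; b is int; c is int; d is float; result = 'int_float'

'int_float'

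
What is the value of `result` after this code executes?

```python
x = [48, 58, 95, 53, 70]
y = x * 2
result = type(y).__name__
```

x is list; y is list; result = 'list'

'list'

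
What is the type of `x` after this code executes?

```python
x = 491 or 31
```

'or' returns first truthy value (int)

int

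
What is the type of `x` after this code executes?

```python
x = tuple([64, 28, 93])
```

tuple() constructor returns tuple

tuple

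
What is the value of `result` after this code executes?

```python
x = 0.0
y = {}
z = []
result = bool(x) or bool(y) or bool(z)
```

x = 0.0; y = {}; z = []; result = False

False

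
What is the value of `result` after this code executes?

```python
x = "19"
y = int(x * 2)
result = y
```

x = '19'; y = 1919; result = 1919

1919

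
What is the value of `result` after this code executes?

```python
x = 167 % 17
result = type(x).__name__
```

x is int; result = 'int'

'int'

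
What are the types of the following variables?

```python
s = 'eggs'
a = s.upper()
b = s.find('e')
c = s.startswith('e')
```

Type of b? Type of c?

find() returns int; startswith() returns bool

int, bool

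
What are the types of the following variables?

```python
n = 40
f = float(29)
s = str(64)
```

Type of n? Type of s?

n is assigned a bare integer (no decimal point), so it is an int; s is assigned the result of calling str(), which returns a str

int, str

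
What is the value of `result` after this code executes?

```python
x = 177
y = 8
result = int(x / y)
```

x = 177; y = 8; result = 22

22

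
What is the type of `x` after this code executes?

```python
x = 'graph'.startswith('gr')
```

str.startswith() returns bool

bool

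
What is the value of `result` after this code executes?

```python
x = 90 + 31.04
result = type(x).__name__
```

x is float; result = 'float'

'float'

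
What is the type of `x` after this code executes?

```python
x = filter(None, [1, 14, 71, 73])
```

filter() returns a filter object

filter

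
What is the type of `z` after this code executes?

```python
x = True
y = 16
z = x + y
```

bool + int = int (bool is subclass of int)

int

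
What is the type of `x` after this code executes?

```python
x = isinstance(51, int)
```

isinstance() returns bool

bool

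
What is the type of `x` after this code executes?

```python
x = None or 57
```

'or' with None returns the other truthy value

int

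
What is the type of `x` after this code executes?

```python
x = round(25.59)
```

round() with no decimal places returns int

int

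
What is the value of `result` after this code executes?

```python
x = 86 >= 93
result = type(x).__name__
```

x is bool; result = 'bool'

'bool'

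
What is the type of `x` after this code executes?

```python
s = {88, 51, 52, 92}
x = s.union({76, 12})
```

set.union() returns a new set

set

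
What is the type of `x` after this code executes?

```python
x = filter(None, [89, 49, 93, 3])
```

filter() returns a filter object

filter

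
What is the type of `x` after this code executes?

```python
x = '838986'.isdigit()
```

str.isdigit() returns bool

bool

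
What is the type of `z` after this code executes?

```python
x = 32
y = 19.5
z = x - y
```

int - float = float

float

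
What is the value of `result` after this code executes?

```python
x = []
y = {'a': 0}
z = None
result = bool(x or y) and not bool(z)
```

x = []; y = {'a': 0}; z = None; result = True

True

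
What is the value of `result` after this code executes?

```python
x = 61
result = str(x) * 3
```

x = 61; result = '616161'

'616161'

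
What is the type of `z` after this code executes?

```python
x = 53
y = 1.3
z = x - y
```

int - float = float

float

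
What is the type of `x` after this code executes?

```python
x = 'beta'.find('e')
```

str.find() returns int index

int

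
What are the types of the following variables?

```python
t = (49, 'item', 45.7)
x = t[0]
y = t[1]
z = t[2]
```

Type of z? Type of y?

tuple[2] is float; tuple[1] is str

float, str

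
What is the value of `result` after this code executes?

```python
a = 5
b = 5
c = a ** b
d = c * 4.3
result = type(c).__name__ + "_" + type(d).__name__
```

a is int; b is int; c is int; d is float; result = 'int_float'

'int_float'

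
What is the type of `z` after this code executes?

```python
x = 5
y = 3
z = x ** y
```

positive int ** positive int = int

int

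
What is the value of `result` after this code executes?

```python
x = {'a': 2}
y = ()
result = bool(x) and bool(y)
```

x = {'a': 2}; y = (); result = False

False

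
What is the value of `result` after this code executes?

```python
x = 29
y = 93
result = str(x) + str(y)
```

x = 29; y = 93; result = '2993'

'2993'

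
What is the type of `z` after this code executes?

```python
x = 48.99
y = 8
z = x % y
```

float % int = float

float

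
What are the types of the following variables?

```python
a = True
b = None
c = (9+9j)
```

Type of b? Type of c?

b is assigned None, whose type is NoneType; c is assigned (9+9j), an int plus an imaginary literal (j suffix), which evaluates to complex

NoneType, complex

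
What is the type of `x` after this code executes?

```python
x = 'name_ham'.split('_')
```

str.split() returns list

list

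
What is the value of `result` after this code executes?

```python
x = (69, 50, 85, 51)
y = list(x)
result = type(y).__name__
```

x is tuple; y is list; result = 'list'

'list'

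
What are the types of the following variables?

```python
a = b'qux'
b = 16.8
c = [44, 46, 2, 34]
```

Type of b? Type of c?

b is assigned a number with a decimal point, so it is a float; c is assigned a list literal (square brackets)

float, list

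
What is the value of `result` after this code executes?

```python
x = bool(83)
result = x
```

x = True; result = True

True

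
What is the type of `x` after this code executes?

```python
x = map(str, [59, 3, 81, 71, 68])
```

map() returns a map object

map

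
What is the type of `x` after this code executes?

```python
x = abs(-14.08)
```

abs() of float returns float

float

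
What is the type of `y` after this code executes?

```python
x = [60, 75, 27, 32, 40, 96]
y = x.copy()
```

list.copy() returns list

list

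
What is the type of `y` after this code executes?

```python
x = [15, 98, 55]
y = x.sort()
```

list.sort() returns None (mutates in place)

NoneType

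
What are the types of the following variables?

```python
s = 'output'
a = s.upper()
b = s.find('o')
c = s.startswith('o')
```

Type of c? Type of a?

startswith() returns bool; upper() returns str

bool, str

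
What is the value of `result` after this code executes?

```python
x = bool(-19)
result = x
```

x = True; result = True

True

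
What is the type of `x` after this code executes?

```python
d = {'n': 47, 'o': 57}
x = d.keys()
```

.keys() returns dict_keys view

dict_keys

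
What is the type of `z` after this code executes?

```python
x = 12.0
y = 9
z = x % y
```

float % int = float

float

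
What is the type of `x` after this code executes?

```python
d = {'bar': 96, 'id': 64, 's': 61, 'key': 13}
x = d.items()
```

dict.items() returns dict_items view

dict_items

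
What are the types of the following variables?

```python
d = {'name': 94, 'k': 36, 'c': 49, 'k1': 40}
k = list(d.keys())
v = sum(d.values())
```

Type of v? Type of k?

sum of ints is int; list() converts to list

int, list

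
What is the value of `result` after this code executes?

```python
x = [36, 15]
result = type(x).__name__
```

x is list; result = 'list'

'list'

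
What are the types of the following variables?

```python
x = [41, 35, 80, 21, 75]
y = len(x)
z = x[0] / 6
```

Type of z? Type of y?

int / int = float; len() returns int

float, int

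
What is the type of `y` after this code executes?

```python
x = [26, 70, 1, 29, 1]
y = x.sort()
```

list.sort() returns None (mutates in place)

NoneType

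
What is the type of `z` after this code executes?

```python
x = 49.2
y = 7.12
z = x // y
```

float // float = float

float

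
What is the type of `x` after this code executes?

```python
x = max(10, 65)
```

max() of ints returns int

int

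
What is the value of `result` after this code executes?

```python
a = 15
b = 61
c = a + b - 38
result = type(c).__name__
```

a is int; b is int; c is int; result = 'int'

'int'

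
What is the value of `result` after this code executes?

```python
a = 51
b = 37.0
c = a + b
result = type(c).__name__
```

a is int; b is float; c is float; result = 'float'

'float'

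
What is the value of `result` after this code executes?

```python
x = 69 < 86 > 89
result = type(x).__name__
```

x is bool; result = 'bool'

'bool'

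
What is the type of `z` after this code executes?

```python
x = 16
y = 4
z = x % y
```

int % int = int

int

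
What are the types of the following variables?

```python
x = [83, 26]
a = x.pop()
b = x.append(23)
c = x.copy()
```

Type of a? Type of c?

pop() returns element; copy() returns list

int, list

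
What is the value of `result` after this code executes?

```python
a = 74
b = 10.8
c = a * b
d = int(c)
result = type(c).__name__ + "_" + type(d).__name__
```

a is int; b is float; c is float; d is int; result = 'float_int'

'float_int'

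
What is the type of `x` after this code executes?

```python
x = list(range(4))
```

list(range()) returns list

list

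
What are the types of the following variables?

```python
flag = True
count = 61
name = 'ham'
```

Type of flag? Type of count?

flag is assigned the constant True, which has type bool; count is assigned a bare integer (no decimal point), so it is an int

bool, int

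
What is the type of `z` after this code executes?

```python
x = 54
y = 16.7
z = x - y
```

int - float = float

float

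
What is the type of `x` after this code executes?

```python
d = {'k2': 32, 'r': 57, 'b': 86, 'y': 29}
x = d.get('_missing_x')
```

dict.get() returns None when key not found

NoneType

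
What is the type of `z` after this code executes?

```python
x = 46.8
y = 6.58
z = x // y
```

float // float = float

float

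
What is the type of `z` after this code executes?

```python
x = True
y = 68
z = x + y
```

bool + int = int (bool is subclass of int)

int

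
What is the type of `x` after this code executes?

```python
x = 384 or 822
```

'or' returns first truthy value (int)

int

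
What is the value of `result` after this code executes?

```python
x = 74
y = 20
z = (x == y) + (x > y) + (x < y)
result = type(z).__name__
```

x is int; y is int; z is int; result = 'int'

'int'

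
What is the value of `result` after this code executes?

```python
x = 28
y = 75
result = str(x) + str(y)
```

x = 28; y = 75; result = '2875'

'2875'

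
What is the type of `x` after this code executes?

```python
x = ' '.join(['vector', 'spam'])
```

str.join() returns str

str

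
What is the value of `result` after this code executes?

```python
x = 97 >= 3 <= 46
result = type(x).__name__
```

x is bool; result = 'bool'

'bool'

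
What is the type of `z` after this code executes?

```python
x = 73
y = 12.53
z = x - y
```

int - float = float

float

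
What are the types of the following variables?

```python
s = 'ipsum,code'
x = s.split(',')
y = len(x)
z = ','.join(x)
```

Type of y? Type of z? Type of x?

len() returns int; str.join() returns str; str.split() returns list

int, str, list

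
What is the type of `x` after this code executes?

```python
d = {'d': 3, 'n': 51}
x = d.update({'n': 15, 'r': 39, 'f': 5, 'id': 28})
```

dict.update() returns None

NoneType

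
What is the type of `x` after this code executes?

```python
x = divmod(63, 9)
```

divmod() returns tuple of (quotient, remainder)

tuple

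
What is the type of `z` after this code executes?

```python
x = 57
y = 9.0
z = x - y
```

int - float = float

float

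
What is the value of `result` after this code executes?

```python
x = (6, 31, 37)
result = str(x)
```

x = (6, 31, 37); result = '(6, 31, 37)'

'(6, 31, 37)'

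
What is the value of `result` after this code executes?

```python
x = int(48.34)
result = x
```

x = 48; result = 48

48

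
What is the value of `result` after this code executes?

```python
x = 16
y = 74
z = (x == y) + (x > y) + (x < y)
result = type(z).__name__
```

x is int; y is int; z is int; result = 'int'

'int'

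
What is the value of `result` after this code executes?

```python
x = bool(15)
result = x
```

x = True; result = True

True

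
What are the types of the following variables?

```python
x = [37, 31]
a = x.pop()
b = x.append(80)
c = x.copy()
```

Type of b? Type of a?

append() returns None; pop() returns element

NoneType, int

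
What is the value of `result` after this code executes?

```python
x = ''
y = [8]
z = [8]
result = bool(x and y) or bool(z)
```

x = ''; y = [8]; z = [8]; result = True

True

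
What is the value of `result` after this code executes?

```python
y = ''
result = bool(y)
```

y = ''; result = False

False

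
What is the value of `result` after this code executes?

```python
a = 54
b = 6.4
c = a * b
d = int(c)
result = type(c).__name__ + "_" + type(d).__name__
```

a is int; b is float; c is float; d is int; result = 'float_int'

'float_int'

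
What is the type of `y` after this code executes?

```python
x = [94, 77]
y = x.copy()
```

list.copy() returns list

list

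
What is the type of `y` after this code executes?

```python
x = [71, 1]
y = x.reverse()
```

list.reverse() returns None

NoneType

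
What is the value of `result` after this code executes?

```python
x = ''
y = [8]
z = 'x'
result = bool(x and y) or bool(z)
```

x = ''; y = [8]; z = 'x'; result = True

True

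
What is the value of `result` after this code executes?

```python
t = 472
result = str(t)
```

t = 472; result = '472'

'472'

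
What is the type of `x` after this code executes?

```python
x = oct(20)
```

oct() returns str representation

str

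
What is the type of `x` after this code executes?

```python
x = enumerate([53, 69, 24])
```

enumerate() returns an enumerate object

enumerate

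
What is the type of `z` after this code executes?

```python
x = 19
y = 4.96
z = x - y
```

int - float = float

float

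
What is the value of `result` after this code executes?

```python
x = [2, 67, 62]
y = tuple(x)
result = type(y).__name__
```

x is list; y is tuple; result = 'tuple'

'tuple'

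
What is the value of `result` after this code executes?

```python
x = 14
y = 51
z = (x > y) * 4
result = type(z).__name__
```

x is int; y is int; z is int; result = 'int'

'int'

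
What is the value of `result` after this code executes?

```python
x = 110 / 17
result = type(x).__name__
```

x is float; result = 'float'

'float'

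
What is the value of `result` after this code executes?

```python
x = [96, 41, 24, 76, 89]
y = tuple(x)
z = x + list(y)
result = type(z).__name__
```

x is list; y is tuple; z is list; result = 'list'

'list'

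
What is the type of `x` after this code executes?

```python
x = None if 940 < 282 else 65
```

940 < 282 is False, so the else branch is taken

int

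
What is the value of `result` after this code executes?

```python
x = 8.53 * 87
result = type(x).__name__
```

x is float; result = 'float'

'float'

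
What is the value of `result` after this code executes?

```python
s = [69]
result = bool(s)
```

s = [69]; result = True

True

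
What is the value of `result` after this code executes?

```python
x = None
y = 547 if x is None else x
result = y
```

x = None; y = 547; result = 547

547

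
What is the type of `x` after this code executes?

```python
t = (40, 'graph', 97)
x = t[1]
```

Index 1 of tuple is a str literal

str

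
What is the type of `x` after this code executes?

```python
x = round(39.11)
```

round() with no decimal places returns int

int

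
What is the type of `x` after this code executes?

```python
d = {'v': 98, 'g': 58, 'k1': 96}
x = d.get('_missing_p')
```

dict.get() returns None when key not found

NoneType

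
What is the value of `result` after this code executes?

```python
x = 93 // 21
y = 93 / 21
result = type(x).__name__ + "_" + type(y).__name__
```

x is int; y is float; result = 'int_float'

'int_float'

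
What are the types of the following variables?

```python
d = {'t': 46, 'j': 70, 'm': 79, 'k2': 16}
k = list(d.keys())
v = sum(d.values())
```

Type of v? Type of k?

sum of ints is int; list() converts to list

int, list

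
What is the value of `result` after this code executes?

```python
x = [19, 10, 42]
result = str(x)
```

x = [19, 10, 42]; result = '[19, 10, 42]'

'[19, 10, 42]'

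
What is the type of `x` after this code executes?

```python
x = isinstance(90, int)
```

isinstance() returns bool

bool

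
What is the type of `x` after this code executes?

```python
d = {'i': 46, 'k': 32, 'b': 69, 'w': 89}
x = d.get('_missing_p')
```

dict.get() returns None when key not found

NoneType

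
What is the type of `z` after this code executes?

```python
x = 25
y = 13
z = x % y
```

int % int = int

int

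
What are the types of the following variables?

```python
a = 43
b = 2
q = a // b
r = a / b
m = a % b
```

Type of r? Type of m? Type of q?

/ returns float; % of ints returns int; // returns int

float, int, int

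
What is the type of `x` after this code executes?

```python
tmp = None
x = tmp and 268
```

'and' returns first falsy value (None)

NoneType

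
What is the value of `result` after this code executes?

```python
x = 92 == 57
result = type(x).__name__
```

x is bool; result = 'bool'

'bool'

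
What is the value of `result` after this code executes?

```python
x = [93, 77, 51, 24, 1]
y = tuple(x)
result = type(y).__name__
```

x is list; y is tuple; result = 'tuple'

'tuple'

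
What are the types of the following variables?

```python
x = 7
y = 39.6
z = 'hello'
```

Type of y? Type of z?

y is assigned a number with a decimal point, so it is a float; z is assigned a quoted string literal, so it is a str

float, str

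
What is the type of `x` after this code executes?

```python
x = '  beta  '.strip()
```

str.strip() returns str

str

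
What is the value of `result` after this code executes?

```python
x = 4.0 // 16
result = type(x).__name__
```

x is float; result = 'float'

'float'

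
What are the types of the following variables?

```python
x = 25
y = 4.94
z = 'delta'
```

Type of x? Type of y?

x is assigned a bare integer (no decimal point), so it is an int; y is assigned a number with a decimal point, so it is a float

int, float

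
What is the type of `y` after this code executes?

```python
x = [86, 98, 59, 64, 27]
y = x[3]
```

Indexing list[int] returns int

int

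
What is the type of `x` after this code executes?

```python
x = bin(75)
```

bin() returns str representation

str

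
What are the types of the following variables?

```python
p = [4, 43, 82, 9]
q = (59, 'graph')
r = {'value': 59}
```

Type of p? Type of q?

p is assigned a list literal (square brackets); q is assigned a tuple (parenthesized, comma-separated values)

list, tuple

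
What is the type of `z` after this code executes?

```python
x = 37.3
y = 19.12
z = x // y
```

float // float = float

float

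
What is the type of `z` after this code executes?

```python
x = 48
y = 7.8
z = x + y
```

int + float = float

float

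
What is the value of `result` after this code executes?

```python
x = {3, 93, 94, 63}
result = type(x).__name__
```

x is set; result = 'set'

'set'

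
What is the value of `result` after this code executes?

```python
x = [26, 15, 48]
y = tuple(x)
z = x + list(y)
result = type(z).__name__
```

x is list; y is tuple; z is list; result = 'list'

'list'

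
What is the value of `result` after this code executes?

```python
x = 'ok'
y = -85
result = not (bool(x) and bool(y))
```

x = 'ok'; y = -85; result = False

False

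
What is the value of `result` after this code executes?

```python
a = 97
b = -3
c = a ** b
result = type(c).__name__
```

a is int; b is int; c is float; result = 'float'

'float'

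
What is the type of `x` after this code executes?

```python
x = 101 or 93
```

'or' returns first truthy value (int)

int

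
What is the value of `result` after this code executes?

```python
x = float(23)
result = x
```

x = 23.0; result = 23.0

23.0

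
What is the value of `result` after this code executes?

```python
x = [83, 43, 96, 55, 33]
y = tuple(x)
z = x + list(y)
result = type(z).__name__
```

x is list; y is tuple; z is list; result = 'list'

'list'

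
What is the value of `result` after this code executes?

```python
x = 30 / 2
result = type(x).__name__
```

x is float; result = 'float'

'float'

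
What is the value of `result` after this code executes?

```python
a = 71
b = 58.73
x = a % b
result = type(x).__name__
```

a is int; b is float; x is float; result = 'float'

'float'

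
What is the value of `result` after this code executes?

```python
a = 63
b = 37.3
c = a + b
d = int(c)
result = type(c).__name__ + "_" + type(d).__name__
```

a is int; b is float; c is float; d is int; result = 'float_int'

'float_int'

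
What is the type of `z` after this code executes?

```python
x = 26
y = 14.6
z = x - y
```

int - float = float

float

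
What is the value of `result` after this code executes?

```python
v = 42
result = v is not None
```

v = 42; result = True

True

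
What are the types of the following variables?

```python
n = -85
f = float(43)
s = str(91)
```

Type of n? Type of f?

n is assigned a bare integer (no decimal point), so it is an int; f is assigned the result of calling float(), which returns a float

int, float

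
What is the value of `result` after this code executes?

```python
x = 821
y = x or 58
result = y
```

x = 821; y = 821; result = 821

821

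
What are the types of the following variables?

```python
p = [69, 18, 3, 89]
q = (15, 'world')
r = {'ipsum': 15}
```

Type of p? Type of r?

p is assigned a list literal (square brackets); r is assigned a dict literal ({key: value})

list, dict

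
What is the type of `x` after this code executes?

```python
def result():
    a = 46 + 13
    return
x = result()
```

Bare return returns None

NoneType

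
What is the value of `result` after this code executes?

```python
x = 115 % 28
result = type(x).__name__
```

x is int; result = 'int'

'int'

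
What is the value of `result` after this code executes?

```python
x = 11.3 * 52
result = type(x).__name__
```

x is float; result = 'float'

'float'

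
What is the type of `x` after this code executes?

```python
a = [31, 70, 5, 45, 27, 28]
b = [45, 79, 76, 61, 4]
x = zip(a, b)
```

zip() returns a zip object

zip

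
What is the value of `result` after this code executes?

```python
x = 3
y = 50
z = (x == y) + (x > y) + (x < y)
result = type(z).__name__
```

x is int; y is int; z is int; result = 'int'

'int'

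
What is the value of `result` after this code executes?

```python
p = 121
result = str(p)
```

p = 121; result = '121'

'121'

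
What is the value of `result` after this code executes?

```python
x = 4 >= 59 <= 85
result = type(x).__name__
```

x is bool; result = 'bool'

'bool'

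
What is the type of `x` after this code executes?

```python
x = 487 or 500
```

'or' returns first truthy value (int)

int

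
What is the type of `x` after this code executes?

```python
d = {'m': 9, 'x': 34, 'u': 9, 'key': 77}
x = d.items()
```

dict.items() returns dict_items view

dict_items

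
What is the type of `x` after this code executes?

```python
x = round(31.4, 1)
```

round() with decimal places returns float

float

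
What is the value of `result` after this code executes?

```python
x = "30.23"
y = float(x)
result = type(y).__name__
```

x is str; y is float; result = 'float'

'float'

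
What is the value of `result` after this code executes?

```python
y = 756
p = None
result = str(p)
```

y = 756; p = None; result = 'None'

'None'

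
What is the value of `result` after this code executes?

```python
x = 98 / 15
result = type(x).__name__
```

x is float; result = 'float'

'float'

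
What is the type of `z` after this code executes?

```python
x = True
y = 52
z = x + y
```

bool + int = int (bool is subclass of int)

int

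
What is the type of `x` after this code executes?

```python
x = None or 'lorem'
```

'or' with None returns the other truthy value (str)

str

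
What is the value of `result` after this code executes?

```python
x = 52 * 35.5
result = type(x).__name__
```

x is float; result = 'float'

'float'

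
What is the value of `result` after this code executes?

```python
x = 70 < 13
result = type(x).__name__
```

x is bool; result = 'bool'

'bool'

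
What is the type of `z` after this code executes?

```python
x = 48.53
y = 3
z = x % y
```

float % int = float

float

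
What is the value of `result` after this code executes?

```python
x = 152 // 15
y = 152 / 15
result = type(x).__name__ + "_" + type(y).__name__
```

x is int; y is float; result = 'int_float'

'int_float'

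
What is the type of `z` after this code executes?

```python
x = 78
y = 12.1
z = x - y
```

int - float = float

float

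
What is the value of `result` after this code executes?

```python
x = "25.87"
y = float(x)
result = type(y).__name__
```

x is str; y is float; result = 'float'

'float'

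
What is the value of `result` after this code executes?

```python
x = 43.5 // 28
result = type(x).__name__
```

x is float; result = 'float'

'float'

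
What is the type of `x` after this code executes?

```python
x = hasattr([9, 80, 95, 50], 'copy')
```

hasattr() returns bool

bool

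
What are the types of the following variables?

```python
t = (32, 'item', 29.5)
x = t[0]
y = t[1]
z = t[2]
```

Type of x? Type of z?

tuple[0] is int; tuple[2] is float

int, float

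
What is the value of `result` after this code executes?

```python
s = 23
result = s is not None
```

s = 23; result = True

True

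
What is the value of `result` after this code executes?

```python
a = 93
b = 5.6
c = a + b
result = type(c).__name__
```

a is int; b is float; c is float; result = 'float'

'float'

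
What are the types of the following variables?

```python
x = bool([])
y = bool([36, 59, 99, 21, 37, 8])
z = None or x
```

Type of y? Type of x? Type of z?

bool() returns bool; bool() returns bool; None or bool returns the bool

bool, bool, bool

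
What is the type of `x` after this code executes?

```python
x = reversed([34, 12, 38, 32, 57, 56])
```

reversed() on a list returns list_reverseiterator

list_reverseiterator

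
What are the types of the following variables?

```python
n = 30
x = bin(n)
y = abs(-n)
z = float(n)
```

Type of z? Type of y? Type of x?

float() returns float; abs() of int returns int; bin() returns str

float, int, str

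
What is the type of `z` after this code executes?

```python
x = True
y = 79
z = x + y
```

bool + int = int (bool is subclass of int)

int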